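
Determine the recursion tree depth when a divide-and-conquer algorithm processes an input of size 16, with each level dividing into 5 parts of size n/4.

For divide and conquer with division factor 4:

Problem sizes at each level:
Level 0: 16
Level 1: 4
Level 2: 1

The root is level 0 and the size-1 base case is level 2 (the tree spans levels 0 through 2, i.e. 3 levels counting the root), so the depth is the number of divisions: log_4(16) = 2

The recursion tree depth is log_4(16) = 2. At each level, the problem size is divided by 4, so it takes 2 divisions to reduce to a base case of size 1. The algorithm makes 5 recursive calls at each level.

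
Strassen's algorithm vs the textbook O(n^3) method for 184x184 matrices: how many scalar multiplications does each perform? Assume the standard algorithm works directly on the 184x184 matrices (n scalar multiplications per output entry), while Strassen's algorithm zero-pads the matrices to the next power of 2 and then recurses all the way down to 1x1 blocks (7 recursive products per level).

Matrix multiplication for 184x184 matrices:

Strassen's algorithm requires power-of-2 dimensions. Pad 184x184 to 256x256 (next power of 2).

Standard algorithm: 184^3 = 6229504 multiplications
Strassen's algorithm: 7^(log2(256)) = 7^8 = 5764801 multiplications
Savings: 6229504 - 5764801 = 464703 multiplications

Standard: 6229504 multiplications (184^3). Strassen: 5764801 multiplications (7^8, after padding to 256x256). Strassen reduces 8 recursive multiplications to 7 at each level.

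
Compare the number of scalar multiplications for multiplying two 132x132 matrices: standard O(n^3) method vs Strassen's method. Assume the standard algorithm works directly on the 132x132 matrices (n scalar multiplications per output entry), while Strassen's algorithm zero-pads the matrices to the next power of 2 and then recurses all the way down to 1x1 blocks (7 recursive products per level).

Matrix multiplication for 132x132 matrices:

Strassen's algorithm requires power-of-2 dimensions. Pad 132x132 to 256x256 (next power of 2).

Standard algorithm: 132^3 = 2299968 multiplications
Strassen's algorithm: 7^(log2(256)) = 7^8 = 5764801 multiplications
Difference: 2299968 - 5764801 = -3464833 (Strassen uses MORE here due to padding overhead — for small or just-over-power-of-2 n, padding can outweigh the per-level savings)

Standard: 2299968 multiplications (132^3). Strassen: 5764801 multiplications (7^8, after padding to 256x256). Strassen reduces 8 recursive multiplications to 7 at each level.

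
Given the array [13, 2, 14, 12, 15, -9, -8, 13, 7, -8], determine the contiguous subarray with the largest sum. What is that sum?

Using Kadane's algorithm on [13, 2, 14, 12, 15, -9, -8, 13, 7, -8]:

Scanning through the array:
Position 1 (value 2): max_ending_here = 15, max_so_far = 15
Position 2 (value 14): max_ending_here = 29, max_so_far = 29
Position 3 (value 12): max_ending_here = 41, max_so_far = 41
Position 4 (value 15): max_ending_here = 56, max_so_far = 56
Position 5 (value -9): max_ending_here = 47, max_so_far = 56
Position 6 (value -8): max_ending_here = 39, max_so_far = 56
Position 7 (value 13): max_ending_here = 52, max_so_far = 56
Position 8 (value 7): max_ending_here = 59, max_so_far = 59
Position 9 (value -8): max_ending_here = 51, max_so_far = 59

Maximum subarray: [13, 2, 14, 12, 15, -9, -8, 13, 7]
Maximum sum: 59

The maximum subarray is [13, 2, 14, 12, 15, -9, -8, 13, 7] with sum 59. This subarray runs from index 0 to index 8.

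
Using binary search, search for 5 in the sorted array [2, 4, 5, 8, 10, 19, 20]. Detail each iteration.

Binary search for 5 in [2, 4, 5, 8, 10, 19, 20]:

lo=0, hi=6, mid=3, arr[mid]=8 -> 8 > 5, search left half
lo=0, hi=2, mid=1, arr[mid]=4 -> 4 < 5, search right half
lo=2, hi=2, mid=2, arr[mid]=5 -> Found target at index 2!

Binary search finds 5 at index 2 after 3 comparisons. The search repeatedly halves the search space by comparing with the middle element.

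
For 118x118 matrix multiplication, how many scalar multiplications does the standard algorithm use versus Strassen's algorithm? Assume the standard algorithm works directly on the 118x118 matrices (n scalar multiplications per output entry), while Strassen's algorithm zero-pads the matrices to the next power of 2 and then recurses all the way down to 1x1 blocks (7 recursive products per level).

Matrix multiplication for 118x118 matrices:

Strassen's algorithm requires power-of-2 dimensions. Pad 118x118 to 128x128 (next power of 2).

Standard algorithm: 118^3 = 1643032 multiplications
Strassen's algorithm: 7^(log2(128)) = 7^7 = 823543 multiplications
Savings: 1643032 - 823543 = 819489 multiplications

Standard: 1643032 multiplications (118^3). Strassen: 823543 multiplications (7^7, after padding to 128x128). Strassen reduces 8 recursive multiplications to 7 at each level.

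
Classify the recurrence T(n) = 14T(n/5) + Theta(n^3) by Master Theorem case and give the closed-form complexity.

Master Theorem for T(n) = 14T(n/5) + O(n^3):

a = 14, b = 5, c = 3
log_b(a) = log_5(14) = 1.6397

Case 3: c = 3 > log_5(14) = 1.6397
T(n) = O(n^3) = O(n^3)

For T(n) = 14T(n/5) + O(n^3): log_5(14) = 1.6397. This is Case 3 of the Master Theorem (c > log_b(a), work dominated by root), giving O(n^3).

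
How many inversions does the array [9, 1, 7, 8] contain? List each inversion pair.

Finding inversions in [9, 1, 7, 8]:

(0, 1): arr[0]=9 > arr[1]=1
(0, 2): arr[0]=9 > arr[2]=7
(0, 3): arr[0]=9 > arr[3]=8

Total inversions: 3

The array has 3 inversion(s): (0,1), (0,2), (0,3). Each pair (i,j) satisfies i < j and arr[i] > arr[j].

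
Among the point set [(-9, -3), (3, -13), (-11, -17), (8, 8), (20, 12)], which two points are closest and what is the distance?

Computing all pairwise distances among 5 points:

d((-9, -3), (3, -13)) = 15.6205
d((-9, -3), (-11, -17)) = 14.1421
d((-9, -3), (8, 8)) = 20.2485
d((-9, -3), (20, 12)) = 32.6497
d((3, -13), (-11, -17)) = 14.5602
d((3, -13), (8, 8)) = 21.587
d((3, -13), (20, 12)) = 30.2324
d((-11, -17), (8, 8)) = 31.4006
d((-11, -17), (20, 12)) = 42.45
d((8, 8), (20, 12)) = 12.6491 <-- minimum

Closest pair: (8, 8) and (20, 12) with distance 12.6491

The closest pair is (8, 8) and (20, 12) with Euclidean distance 12.6491. For 5 points, brute-force pairwise comparison is shown above. For large n, the divide-and-conquer algorithm (sort by x, recurse on halves, check the dividing strip) achieves O(n log n).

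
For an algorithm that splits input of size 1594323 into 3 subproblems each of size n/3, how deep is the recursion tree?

For divide and conquer with division factor 3:

Problem sizes at each level:
Level 0: 1594323
Level 1: 531441
Level 2: 177147
Level 3: 59049
Level 4: 19683
Level 5: 6561
Level 6: 2187
Level 7: 729
Level 8: 243
Level 9: 81
Level 10: 27
Level 11: 9
Level 12: 3
Level 13: 1

The root is level 0 and the size-1 base case is level 13 (the tree spans levels 0 through 13, i.e. 14 levels counting the root), so the depth is the number of divisions: log_3(1594323) = 13

The recursion tree depth is log_3(1594323) = 13. At each level, the problem size is divided by 3, so it takes 13 divisions to reduce to a base case of size 1. The algorithm makes 3 recursive calls at each level.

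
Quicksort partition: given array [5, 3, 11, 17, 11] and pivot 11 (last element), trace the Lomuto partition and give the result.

Lomuto partition with pivot = 11:

Initial array: [5, 3, 11, 17, 11]

arr[0]=5 <= 11: swap with position 0, array becomes [5, 3, 11, 17, 11]
arr[1]=3 <= 11: swap with position 1, array becomes [5, 3, 11, 17, 11]
arr[2]=11 <= 11: swap with position 2, array becomes [5, 3, 11, 17, 11]
arr[3]=17 > 11: no swap

Place pivot at position 3: [5, 3, 11, 11, 17]
Pivot position: 3

After partitioning with pivot 11, the array becomes [5, 3, 11, 11, 17]. The pivot is placed at index 3. All elements to the left of the pivot are <= 11, and all elements to the right are > 11.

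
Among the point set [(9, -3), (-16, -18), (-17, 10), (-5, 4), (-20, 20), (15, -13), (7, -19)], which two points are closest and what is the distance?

Computing all pairwise distances among 7 points:

d((9, -3), (-16, -18)) = 29.1548
d((9, -3), (-17, 10)) = 29.0689
d((9, -3), (-5, 4)) = 15.6525
d((9, -3), (-20, 20)) = 37.0135
d((9, -3), (15, -13)) = 11.6619
d((9, -3), (7, -19)) = 16.1245
d((-16, -18), (-17, 10)) = 28.0179
d((-16, -18), (-5, 4)) = 24.5967
d((-16, -18), (-20, 20)) = 38.2099
d((-16, -18), (15, -13)) = 31.4006
d((-16, -18), (7, -19)) = 23.0217
d((-17, 10), (-5, 4)) = 13.4164
d((-17, 10), (-20, 20)) = 10.4403
d((-17, 10), (15, -13)) = 39.4081
d((-17, 10), (7, -19)) = 37.6431
d((-5, 4), (-20, 20)) = 21.9317
d((-5, 4), (15, -13)) = 26.2488
d((-5, 4), (7, -19)) = 25.9422
d((-20, 20), (15, -13)) = 48.1041
d((-20, 20), (7, -19)) = 47.4342
d((15, -13), (7, -19)) = 10.0 <-- minimum

Closest pair: (15, -13) and (7, -19) with distance 10.0

The closest pair is (15, -13) and (7, -19) with Euclidean distance 10.0. For 7 points, brute-force pairwise comparison is shown above. For large n, the divide-and-conquer algorithm (sort by x, recurse on halves, check the dividing strip) achieves O(n log n).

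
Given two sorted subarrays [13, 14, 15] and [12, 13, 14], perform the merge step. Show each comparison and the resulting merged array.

Merging process:

Compare 13 vs 12: take 12 from right. Merged: [12]
Compare 13 vs 13: take 13 from left. Merged: [12, 13]
Compare 14 vs 13: take 13 from right. Merged: [12, 13, 13]
Compare 14 vs 14: take 14 from left. Merged: [12, 13, 13, 14]
Compare 15 vs 14: take 14 from right. Merged: [12, 13, 13, 14, 14]
Append remaining from left: [15]. Merged: [12, 13, 13, 14, 14, 15]

Final merged array: [12, 13, 13, 14, 14, 15]
Total comparisons: 5

The merged array is [12, 13, 13, 14, 14, 15], requiring 5 comparisons. The merge step runs in O(n) time where n is the total number of elements.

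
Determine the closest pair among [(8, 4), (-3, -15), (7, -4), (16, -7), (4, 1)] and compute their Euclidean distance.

Computing all pairwise distances among 5 points:

d((8, 4), (-3, -15)) = 21.9545
d((8, 4), (7, -4)) = 8.0623
d((8, 4), (16, -7)) = 13.6015
d((8, 4), (4, 1)) = 5.0 <-- minimum
d((-3, -15), (7, -4)) = 14.8661
d((-3, -15), (16, -7)) = 20.6155
d((-3, -15), (4, 1)) = 17.4642
d((7, -4), (16, -7)) = 9.4868
d((7, -4), (4, 1)) = 5.831
d((16, -7), (4, 1)) = 14.4222

Closest pair: (8, 4) and (4, 1) with distance 5.0

The closest pair is (8, 4) and (4, 1) with Euclidean distance 5.0. For 5 points, brute-force pairwise comparison is shown above. For large n, the divide-and-conquer algorithm (sort by x, recurse on halves, check the dividing strip) achieves O(n log n).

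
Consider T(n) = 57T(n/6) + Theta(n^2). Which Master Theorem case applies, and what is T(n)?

Master Theorem for T(n) = 57T(n/6) + O(n^2):

a = 57, b = 6, c = 2
log_b(a) = log_6(57) = 2.2565

Case 1: c = 2 < log_6(57) = 2.2565
T(n) = O(n^(log_6 57))

For T(n) = 57T(n/6) + O(n^2): log_6(57) = 2.2565. This is Case 1 of the Master Theorem (c < log_b(a), work dominated by leaves), giving O(n^(log_6 57)).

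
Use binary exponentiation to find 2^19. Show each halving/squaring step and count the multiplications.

Computing 2^19 by squaring (build up from 2^1; each line after the first costs one multiplication):

2^1 = 2
2^2 = (2^1)^2 = 2^2 = 4
2^4 = (2^2)^2 = 4^2 = 16
2^8 = (2^4)^2 = 16^2 = 256
2^9 = 2 * 2^8 = 2 * 256 = 512
2^18 = (2^9)^2 = 512^2 = 262144
2^19 = 2 * 2^18 = 2 * 262144 = 524288

Result: 524288
Multiplications needed: 6 (6 lines after 2^1)

2^19 = 524288. Using exponentiation by squaring, this requires 6 multiplications. The key idea: if the exponent is even, square the half-power; if odd, multiply by the base once.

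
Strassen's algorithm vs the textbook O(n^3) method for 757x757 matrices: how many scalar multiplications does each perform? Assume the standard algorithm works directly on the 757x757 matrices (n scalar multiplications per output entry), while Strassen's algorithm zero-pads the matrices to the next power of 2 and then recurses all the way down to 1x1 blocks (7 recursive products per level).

Matrix multiplication for 757x757 matrices:

Strassen's algorithm requires power-of-2 dimensions. Pad 757x757 to 1024x1024 (next power of 2).

Standard algorithm: 757^3 = 433798093 multiplications
Strassen's algorithm: 7^(log2(1024)) = 7^10 = 282475249 multiplications
Savings: 433798093 - 282475249 = 151322844 multiplications

Standard: 433798093 multiplications (757^3). Strassen: 282475249 multiplications (7^10, after padding to 1024x1024). Strassen reduces 8 recursive multiplications to 7 at each level.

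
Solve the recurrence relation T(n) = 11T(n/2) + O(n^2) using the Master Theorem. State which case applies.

Master Theorem for T(n) = 11T(n/2) + O(n^2):

a = 11, b = 2, c = 2
log_b(a) = log_2(11) = 3.4594

Case 1: c = 2 < log_2(11) = 3.4594
T(n) = O(n^(log_2 11))

For T(n) = 11T(n/2) + O(n^2): log_2(11) = 3.4594. This is Case 1 of the Master Theorem (c < log_b(a), work dominated by leaves), giving O(n^(log_2 11)).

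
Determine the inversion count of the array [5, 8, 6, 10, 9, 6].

Finding inversions in [5, 8, 6, 10, 9, 6]:

(1, 2): arr[1]=8 > arr[2]=6
(1, 5): arr[1]=8 > arr[5]=6
(3, 4): arr[3]=10 > arr[4]=9
(3, 5): arr[3]=10 > arr[5]=6
(4, 5): arr[4]=9 > arr[5]=6

Total inversions: 5

The array has 5 inversion(s): (1,2), (1,5), (3,4), (3,5), (4,5). Each pair (i,j) satisfies i < j and arr[i] > arr[j].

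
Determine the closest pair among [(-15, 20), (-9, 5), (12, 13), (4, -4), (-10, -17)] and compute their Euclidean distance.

Computing all pairwise distances among 5 points:

d((-15, 20), (-9, 5)) = 16.1555
d((-15, 20), (12, 13)) = 27.8927
d((-15, 20), (4, -4)) = 30.6105
d((-15, 20), (-10, -17)) = 37.3363
d((-9, 5), (12, 13)) = 22.4722
d((-9, 5), (4, -4)) = 15.8114 <-- minimum
d((-9, 5), (-10, -17)) = 22.0227
d((12, 13), (4, -4)) = 18.7883
d((12, 13), (-10, -17)) = 37.2022
d((4, -4), (-10, -17)) = 19.105

Closest pair: (-9, 5) and (4, -4) with distance 15.8114

The closest pair is (-9, 5) and (4, -4) with Euclidean distance 15.8114. For 5 points, brute-force pairwise comparison is shown above. For large n, the divide-and-conquer algorithm (sort by x, recurse on halves, check the dividing strip) achieves O(n log n).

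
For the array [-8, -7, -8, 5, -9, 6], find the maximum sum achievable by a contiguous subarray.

Using Kadane's algorithm on [-8, -7, -8, 5, -9, 6]:

Scanning through the array:
Position 1 (value -7): max_ending_here = -7, max_so_far = -7
Position 2 (value -8): max_ending_here = -8, max_so_far = -7
Position 3 (value 5): max_ending_here = 5, max_so_far = 5
Position 4 (value -9): max_ending_here = -4, max_so_far = 5
Position 5 (value 6): max_ending_here = 6, max_so_far = 6

Maximum subarray: [6]
Maximum sum: 6

The maximum subarray is [6] with sum 6. This subarray runs from index 5 to index 5.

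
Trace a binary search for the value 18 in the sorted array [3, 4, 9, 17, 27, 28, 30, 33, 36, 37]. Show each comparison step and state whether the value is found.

Binary search for 18 in [3, 4, 9, 17, 27, 28, 30, 33, 36, 37]:

lo=0, hi=9, mid=4, arr[mid]=27 -> 27 > 18, search left half
lo=0, hi=3, mid=1, arr[mid]=4 -> 4 < 18, search right half
lo=2, hi=3, mid=2, arr[mid]=9 -> 9 < 18, search right half
lo=3, hi=3, mid=3, arr[mid]=17 -> 17 < 18, search right half
lo=4 > hi=3, target 18 not found

Binary search determines that 18 is not in the array after 4 comparisons. The search space was exhausted without finding the target.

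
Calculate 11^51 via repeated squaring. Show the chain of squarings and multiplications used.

Computing 11^51 by squaring (build up from 11^1; each line after the first costs one multiplication):

11^1 = 11
11^2 = (11^1)^2 = 11^2 = 121
11^3 = 11 * 11^2 = 11 * 121 = 1331
11^6 = (11^3)^2 = 1331^2 = 1771561
11^12 = (11^6)^2 = 1771561^2 = 3138428376721
11^24 = (11^12)^2 = 3138428376721^2 = 9849732675807611094711841
11^25 = 11 * 11^24 = 11 * 9849732675807611094711841 = 108347059433883722041830251
11^50 = (11^25)^2 = 108347059433883722041830251^2 = 11739085287969531650666649599035831993898213898723001
11^51 = 11 * 11^50 = 11 * 11739085287969531650666649599035831993898213898723001 = 129129938167664848157333145589394151932880352885953011

Result: 129129938167664848157333145589394151932880352885953011
Multiplications needed: 8 (8 lines after 11^1)

11^51 = 129129938167664848157333145589394151932880352885953011. Using exponentiation by squaring, this requires 8 multiplications. The key idea: if the exponent is even, square the half-power; if odd, multiply by the base once.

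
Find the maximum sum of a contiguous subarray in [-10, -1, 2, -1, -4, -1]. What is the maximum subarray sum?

Using Kadane's algorithm on [-10, -1, 2, -1, -4, -1]:

Scanning through the array:
Position 1 (value -1): max_ending_here = -1, max_so_far = -1
Position 2 (value 2): max_ending_here = 2, max_so_far = 2
Position 3 (value -1): max_ending_here = 1, max_so_far = 2
Position 4 (value -4): max_ending_here = -3, max_so_far = 2
Position 5 (value -1): max_ending_here = -1, max_so_far = 2

Maximum subarray: [2]
Maximum sum: 2

The maximum subarray is [2] with sum 2. This subarray runs from index 2 to index 2.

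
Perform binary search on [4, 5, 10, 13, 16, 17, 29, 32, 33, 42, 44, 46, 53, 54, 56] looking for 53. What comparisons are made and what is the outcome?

Binary search for 53 in [4, 5, 10, 13, 16, 17, 29, 32, 33, 42, 44, 46, 53, 54, 56]:

lo=0, hi=14, mid=7, arr[mid]=32 -> 32 < 53, search right half
lo=8, hi=14, mid=11, arr[mid]=46 -> 46 < 53, search right half
lo=12, hi=14, mid=13, arr[mid]=54 -> 54 > 53, search left half
lo=12, hi=12, mid=12, arr[mid]=53 -> Found target at index 12!

Binary search finds 53 at index 12 after 4 comparisons. The search repeatedly halves the search space by comparing with the middle element.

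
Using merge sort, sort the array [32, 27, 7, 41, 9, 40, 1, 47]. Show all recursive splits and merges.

Merge sort trace:

Split: [32, 27, 7, 41, 9, 40, 1, 47] -> [32, 27, 7, 41] and [9, 40, 1, 47]
  Split: [32, 27, 7, 41] -> [32, 27] and [7, 41]
    Split: [32, 27] -> [32] and [27]
    Merge: [32] + [27] -> [27, 32]
    Split: [7, 41] -> [7] and [41]
    Merge: [7] + [41] -> [7, 41]
  Merge: [27, 32] + [7, 41] -> [7, 27, 32, 41]
  Split: [9, 40, 1, 47] -> [9, 40] and [1, 47]
    Split: [9, 40] -> [9] and [40]
    Merge: [9] + [40] -> [9, 40]
    Split: [1, 47] -> [1] and [47]
    Merge: [1] + [47] -> [1, 47]
  Merge: [9, 40] + [1, 47] -> [1, 9, 40, 47]
Merge: [7, 27, 32, 41] + [1, 9, 40, 47] -> [1, 7, 9, 27, 32, 40, 41, 47]

Final sorted array: [1, 7, 9, 27, 32, 40, 41, 47]

The merge sort proceeds by recursively splitting the array and merging sorted halves.
After all merges, the sorted array is [1, 7, 9, 27, 32, 40, 41, 47].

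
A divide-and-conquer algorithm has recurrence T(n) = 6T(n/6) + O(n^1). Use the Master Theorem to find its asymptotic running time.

Master Theorem for T(n) = 6T(n/6) + O(n^1):

a = 6, b = 6, c = 1
log_b(a) = log_6(6) = 1.0000

Case 2: c = 1 = log_6(6) = 1.0000
T(n) = O(n^1 log n) = O(n log n)

For T(n) = 6T(n/6) + O(n^1): log_6(6) = 1.0000. This is Case 2 of the Master Theorem (c = log_b(a), equal work at all levels), giving O(n log n).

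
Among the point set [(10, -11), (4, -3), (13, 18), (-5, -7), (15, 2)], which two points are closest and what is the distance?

Computing all pairwise distances among 5 points:

d((10, -11), (4, -3)) = 10.0
d((10, -11), (13, 18)) = 29.1548
d((10, -11), (-5, -7)) = 15.5242
d((10, -11), (15, 2)) = 13.9284
d((4, -3), (13, 18)) = 22.8473
d((4, -3), (-5, -7)) = 9.8489 <-- minimum
d((4, -3), (15, 2)) = 12.083
d((13, 18), (-5, -7)) = 30.8058
d((13, 18), (15, 2)) = 16.1245
d((-5, -7), (15, 2)) = 21.9317

Closest pair: (4, -3) and (-5, -7) with distance 9.8489

The closest pair is (4, -3) and (-5, -7) with Euclidean distance 9.8489. For 5 points, brute-force pairwise comparison is shown above. For large n, the divide-and-conquer algorithm (sort by x, recurse on halves, check the dividing strip) achieves O(n log n).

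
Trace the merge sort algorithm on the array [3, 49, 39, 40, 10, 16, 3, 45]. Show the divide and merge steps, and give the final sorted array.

Merge sort trace:

Split: [3, 49, 39, 40, 10, 16, 3, 45] -> [3, 49, 39, 40] and [10, 16, 3, 45]
  Split: [3, 49, 39, 40] -> [3, 49] and [39, 40]
    Split: [3, 49] -> [3] and [49]
    Merge: [3] + [49] -> [3, 49]
    Split: [39, 40] -> [39] and [40]
    Merge: [39] + [40] -> [39, 40]
  Merge: [3, 49] + [39, 40] -> [3, 39, 40, 49]
  Split: [10, 16, 3, 45] -> [10, 16] and [3, 45]
    Split: [10, 16] -> [10] and [16]
    Merge: [10] + [16] -> [10, 16]
    Split: [3, 45] -> [3] and [45]
    Merge: [3] + [45] -> [3, 45]
  Merge: [10, 16] + [3, 45] -> [3, 10, 16, 45]
Merge: [3, 39, 40, 49] + [3, 10, 16, 45] -> [3, 3, 10, 16, 39, 40, 45, 49]

Final sorted array: [3, 3, 10, 16, 39, 40, 45, 49]

The merge sort proceeds by recursively splitting the array and merging sorted halves.
After all merges, the sorted array is [3, 3, 10, 16, 39, 40, 45, 49].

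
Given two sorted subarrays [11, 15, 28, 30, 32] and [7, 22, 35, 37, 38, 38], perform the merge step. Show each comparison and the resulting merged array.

Merging process:

Compare 11 vs 7: take 7 from right. Merged: [7]
Compare 11 vs 22: take 11 from left. Merged: [7, 11]
Compare 15 vs 22: take 15 from left. Merged: [7, 11, 15]
Compare 28 vs 22: take 22 from right. Merged: [7, 11, 15, 22]
Compare 28 vs 35: take 28 from left. Merged: [7, 11, 15, 22, 28]
Compare 30 vs 35: take 30 from left. Merged: [7, 11, 15, 22, 28, 30]
Compare 32 vs 35: take 32 from left. Merged: [7, 11, 15, 22, 28, 30, 32]
Append remaining from right: [35, 37, 38, 38]. Merged: [7, 11, 15, 22, 28, 30, 32, 35, 37, 38, 38]

Final merged array: [7, 11, 15, 22, 28, 30, 32, 35, 37, 38, 38]
Total comparisons: 7

The merged array is [7, 11, 15, 22, 28, 30, 32, 35, 37, 38, 38], requiring 7 comparisons. The merge step runs in O(n) time where n is the total number of elements.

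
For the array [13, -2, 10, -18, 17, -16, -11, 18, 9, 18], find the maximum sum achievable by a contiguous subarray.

Using Kadane's algorithm on [13, -2, 10, -18, 17, -16, -11, 18, 9, 18]:

Scanning through the array:
Position 1 (value -2): max_ending_here = 11, max_so_far = 13
Position 2 (value 10): max_ending_here = 21, max_so_far = 21
Position 3 (value -18): max_ending_here = 3, max_so_far = 21
Position 4 (value 17): max_ending_here = 20, max_so_far = 21
Position 5 (value -16): max_ending_here = 4, max_so_far = 21
Position 6 (value -11): max_ending_here = -7, max_so_far = 21
Position 7 (value 18): max_ending_here = 18, max_so_far = 21
Position 8 (value 9): max_ending_here = 27, max_so_far = 27
Position 9 (value 18): max_ending_here = 45, max_so_far = 45

Maximum subarray: [18, 9, 18]
Maximum sum: 45

The maximum subarray is [18, 9, 18] with sum 45. This subarray runs from index 7 to index 9.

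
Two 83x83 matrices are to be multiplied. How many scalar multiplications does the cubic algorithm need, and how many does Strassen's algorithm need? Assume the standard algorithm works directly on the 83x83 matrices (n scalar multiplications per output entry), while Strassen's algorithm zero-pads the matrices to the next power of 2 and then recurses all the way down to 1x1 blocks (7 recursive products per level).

Matrix multiplication for 83x83 matrices:

Strassen's algorithm requires power-of-2 dimensions. Pad 83x83 to 128x128 (next power of 2).

Standard algorithm: 83^3 = 571787 multiplications
Strassen's algorithm: 7^(log2(128)) = 7^7 = 823543 multiplications
Difference: 571787 - 823543 = -251756 (Strassen uses MORE here due to padding overhead — for small or just-over-power-of-2 n, padding can outweigh the per-level savings)

Standard: 571787 multiplications (83^3). Strassen: 823543 multiplications (7^7, after padding to 128x128). Strassen reduces 8 recursive multiplications to 7 at each level.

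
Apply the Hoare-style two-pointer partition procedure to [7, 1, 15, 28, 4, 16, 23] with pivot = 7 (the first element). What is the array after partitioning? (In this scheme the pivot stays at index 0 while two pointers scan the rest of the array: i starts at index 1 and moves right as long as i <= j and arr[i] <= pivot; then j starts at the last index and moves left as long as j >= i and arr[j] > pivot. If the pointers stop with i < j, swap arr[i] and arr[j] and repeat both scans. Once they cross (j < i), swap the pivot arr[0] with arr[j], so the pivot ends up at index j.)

Hoare-style two-pointer partition with pivot = 7:

Initial array: [7, 1, 15, 28, 4, 16, 23]

Pointers start at i = 1, j = 6.
i stops at index 2 (arr[2]=15 > 7), j stops at index 4 (arr[4]=4 <= 7): swap arr[2] and arr[4], array becomes [7, 1, 4, 28, 15, 16, 23]
i ends at 3, j ends at 2: the pointers have crossed (j < i), so scanning stops.

Swap pivot arr[0] with arr[2] to place pivot at position 2: [4, 1, 7, 28, 15, 16, 23]
Pivot position: 2

After partitioning with pivot 7, the array becomes [4, 1, 7, 28, 15, 16, 23]. The pivot is placed at index 2. All elements to the left of the pivot are <= 7, and all elements to the right are > 7.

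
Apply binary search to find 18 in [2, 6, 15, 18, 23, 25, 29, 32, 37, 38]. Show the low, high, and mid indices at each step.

Binary search for 18 in [2, 6, 15, 18, 23, 25, 29, 32, 37, 38]:

lo=0, hi=9, mid=4, arr[mid]=23 -> 23 > 18, search left half
lo=0, hi=3, mid=1, arr[mid]=6 -> 6 < 18, search right half
lo=2, hi=3, mid=2, arr[mid]=15 -> 15 < 18, search right half
lo=3, hi=3, mid=3, arr[mid]=18 -> Found target at index 3!

Binary search finds 18 at index 3 after 4 comparisons. The search repeatedly halves the search space by comparing with the middle element.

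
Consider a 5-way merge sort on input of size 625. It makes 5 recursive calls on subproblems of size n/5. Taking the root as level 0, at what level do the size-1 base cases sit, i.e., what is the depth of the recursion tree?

For divide and conquer with division factor 5:

Problem sizes at each level:
Level 0: 625
Level 1: 125
Level 2: 25
Level 3: 5
Level 4: 1

The root is level 0 and the size-1 base case is level 4 (the tree spans levels 0 through 4, i.e. 5 levels counting the root), so the depth is the number of divisions: log_5(625) = 4

The recursion tree depth is log_5(625) = 4. At each level, the problem size is divided by 5, so it takes 4 divisions to reduce to a base case of size 1. The algorithm makes 5 recursive calls at each level.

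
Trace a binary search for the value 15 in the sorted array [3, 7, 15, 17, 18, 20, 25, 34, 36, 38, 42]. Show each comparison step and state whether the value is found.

Binary search for 15 in [3, 7, 15, 17, 18, 20, 25, 34, 36, 38, 42]:

lo=0, hi=10, mid=5, arr[mid]=20 -> 20 > 15, search left half
lo=0, hi=4, mid=2, arr[mid]=15 -> Found target at index 2!

Binary search finds 15 at index 2 after 2 comparisons. The search repeatedly halves the search space by comparing with the middle element.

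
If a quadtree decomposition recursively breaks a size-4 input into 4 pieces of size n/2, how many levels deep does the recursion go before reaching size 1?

For divide and conquer with division factor 2:

Problem sizes at each level:
Level 0: 4
Level 1: 2
Level 2: 1

The root is level 0 and the size-1 base case is level 2 (the tree spans levels 0 through 2, i.e. 3 levels counting the root), so the depth is the number of divisions: log_2(4) = 2

The recursion tree depth is log_2(4) = 2. At each level, the problem size is divided by 2, so it takes 2 divisions to reduce to a base case of size 1. The algorithm makes 4 recursive calls at each level.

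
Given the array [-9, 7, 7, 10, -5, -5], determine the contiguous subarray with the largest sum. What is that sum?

Using Kadane's algorithm on [-9, 7, 7, 10, -5, -5]:

Scanning through the array:
Position 1 (value 7): max_ending_here = 7, max_so_far = 7
Position 2 (value 7): max_ending_here = 14, max_so_far = 14
Position 3 (value 10): max_ending_here = 24, max_so_far = 24
Position 4 (value -5): max_ending_here = 19, max_so_far = 24
Position 5 (value -5): max_ending_here = 14, max_so_far = 24

Maximum subarray: [7, 7, 10]
Maximum sum: 24

The maximum subarray is [7, 7, 10] with sum 24. This subarray runs from index 1 to index 3.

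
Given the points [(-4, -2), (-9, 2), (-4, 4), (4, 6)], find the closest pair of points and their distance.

Computing all pairwise distances among 4 points:

d((-4, -2), (-9, 2)) = 6.4031
d((-4, -2), (-4, 4)) = 6.0
d((-4, -2), (4, 6)) = 11.3137
d((-9, 2), (-4, 4)) = 5.3852 <-- minimum
d((-9, 2), (4, 6)) = 13.6015
d((-4, 4), (4, 6)) = 8.2462

Closest pair: (-9, 2) and (-4, 4) with distance 5.3852

The closest pair is (-9, 2) and (-4, 4) with Euclidean distance 5.3852. For 4 points, brute-force pairwise comparison is shown above. For large n, the divide-and-conquer algorithm (sort by x, recurse on halves, check the dividing strip) achieves O(n log n).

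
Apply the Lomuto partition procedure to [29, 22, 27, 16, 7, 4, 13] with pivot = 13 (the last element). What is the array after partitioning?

Lomuto partition with pivot = 13:

Initial array: [29, 22, 27, 16, 7, 4, 13]

arr[0]=29 > 13: no swap
arr[1]=22 > 13: no swap
arr[2]=27 > 13: no swap
arr[3]=16 > 13: no swap
arr[4]=7 <= 13: swap with position 0, array becomes [7, 22, 27, 16, 29, 4, 13]
arr[5]=4 <= 13: swap with position 1, array becomes [7, 4, 27, 16, 29, 22, 13]

Place pivot at position 2: [7, 4, 13, 16, 29, 22, 27]
Pivot position: 2

After partitioning with pivot 13, the array becomes [7, 4, 13, 16, 29, 22, 27]. The pivot is placed at index 2. All elements to the left of the pivot are <= 13, and all elements to the right are > 13.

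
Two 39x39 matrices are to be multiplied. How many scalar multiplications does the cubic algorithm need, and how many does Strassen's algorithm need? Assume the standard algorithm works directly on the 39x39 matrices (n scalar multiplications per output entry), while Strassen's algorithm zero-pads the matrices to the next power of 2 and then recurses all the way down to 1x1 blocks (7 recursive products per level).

Matrix multiplication for 39x39 matrices:

Strassen's algorithm requires power-of-2 dimensions. Pad 39x39 to 64x64 (next power of 2).

Standard algorithm: 39^3 = 59319 multiplications
Strassen's algorithm: 7^(log2(64)) = 7^6 = 117649 multiplications
Difference: 59319 - 117649 = -58330 (Strassen uses MORE here due to padding overhead — for small or just-over-power-of-2 n, padding can outweigh the per-level savings)

Standard: 59319 multiplications (39^3). Strassen: 117649 multiplications (7^6, after padding to 64x64). Strassen reduces 8 recursive multiplications to 7 at each level.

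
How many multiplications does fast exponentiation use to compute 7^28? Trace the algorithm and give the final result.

Computing 7^28 by squaring (build up from 7^1; each line after the first costs one multiplication):

7^1 = 7
7^2 = (7^1)^2 = 7^2 = 49
7^3 = 7 * 7^2 = 7 * 49 = 343
7^6 = (7^3)^2 = 343^2 = 117649
7^7 = 7 * 7^6 = 7 * 117649 = 823543
7^14 = (7^7)^2 = 823543^2 = 678223072849
7^28 = (7^14)^2 = 678223072849^2 = 459986536544739960976801

Result: 459986536544739960976801
Multiplications needed: 6 (6 lines after 7^1)

7^28 = 459986536544739960976801. Using exponentiation by squaring, this requires 6 multiplications. The key idea: if the exponent is even, square the half-power; if odd, multiply by the base once.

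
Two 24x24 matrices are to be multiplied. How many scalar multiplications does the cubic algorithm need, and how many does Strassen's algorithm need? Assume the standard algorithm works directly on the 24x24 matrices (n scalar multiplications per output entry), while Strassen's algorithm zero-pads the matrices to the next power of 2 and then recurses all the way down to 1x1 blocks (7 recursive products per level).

Matrix multiplication for 24x24 matrices:

Strassen's algorithm requires power-of-2 dimensions. Pad 24x24 to 32x32 (next power of 2).

Standard algorithm: 24^3 = 13824 multiplications
Strassen's algorithm: 7^(log2(32)) = 7^5 = 16807 multiplications
Difference: 13824 - 16807 = -2983 (Strassen uses MORE here due to padding overhead — for small or just-over-power-of-2 n, padding can outweigh the per-level savings)

Standard: 13824 multiplications (24^3). Strassen: 16807 multiplications (7^5, after padding to 32x32). Strassen reduces 8 recursive multiplications to 7 at each level.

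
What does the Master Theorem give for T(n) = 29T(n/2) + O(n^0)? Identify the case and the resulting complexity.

Master Theorem for T(n) = 29T(n/2) + O(n^0):

a = 29, b = 2, c = 0
log_b(a) = log_2(29) = 4.8580

Case 1: c = 0 < log_2(29) = 4.8580
T(n) = O(n^(log_2 29))

For T(n) = 29T(n/2) + O(n^0): log_2(29) = 4.8580. This is Case 1 of the Master Theorem (c < log_b(a), work dominated by leaves), giving O(n^(log_2 29)).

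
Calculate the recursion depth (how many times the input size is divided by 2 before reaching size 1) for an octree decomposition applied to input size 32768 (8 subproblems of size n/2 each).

For divide and conquer with division factor 2:

Problem sizes at each level:
Level 0: 32768
Level 1: 16384
Level 2: 8192
Level 3: 4096
Level 4: 2048
Level 5: 1024
Level 6: 512
Level 7: 256
Level 8: 128
Level 9: 64
Level 10: 32
Level 11: 16
Level 12: 8
Level 13: 4
Level 14: 2
Level 15: 1

The root is level 0 and the size-1 base case is level 15 (the tree spans levels 0 through 15, i.e. 16 levels counting the root), so the depth is the number of divisions: log_2(32768) = 15

The recursion tree depth is log_2(32768) = 15. At each level, the problem size is divided by 2, so it takes 15 divisions to reduce to a base case of size 1. The algorithm makes 8 recursive calls at each level.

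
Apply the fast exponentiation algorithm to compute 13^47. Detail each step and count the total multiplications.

Computing 13^47 by squaring (build up from 13^1; each line after the first costs one multiplication):

13^1 = 13
13^2 = (13^1)^2 = 13^2 = 169
13^4 = (13^2)^2 = 169^2 = 28561
13^5 = 13 * 13^4 = 13 * 28561 = 371293
13^10 = (13^5)^2 = 371293^2 = 137858491849
13^11 = 13 * 13^10 = 13 * 137858491849 = 1792160394037
13^22 = (13^11)^2 = 1792160394037^2 = 3211838877954855105157369
13^23 = 13 * 13^22 = 13 * 3211838877954855105157369 = 41753905413413116367045797
13^46 = (13^23)^2 = 41753905413413116367045797^2 = 1743388617272249143997555461487119439669521095365209
13^47 = 13 * 13^46 = 13 * 1743388617272249143997555461487119439669521095365209 = 22664052024539238871968220999332552715703774239747717

Result: 22664052024539238871968220999332552715703774239747717
Multiplications needed: 9 (9 lines after 13^1)

13^47 = 22664052024539238871968220999332552715703774239747717. Using exponentiation by squaring, this requires 9 multiplications. The key idea: if the exponent is even, square the half-power; if odd, multiply by the base once.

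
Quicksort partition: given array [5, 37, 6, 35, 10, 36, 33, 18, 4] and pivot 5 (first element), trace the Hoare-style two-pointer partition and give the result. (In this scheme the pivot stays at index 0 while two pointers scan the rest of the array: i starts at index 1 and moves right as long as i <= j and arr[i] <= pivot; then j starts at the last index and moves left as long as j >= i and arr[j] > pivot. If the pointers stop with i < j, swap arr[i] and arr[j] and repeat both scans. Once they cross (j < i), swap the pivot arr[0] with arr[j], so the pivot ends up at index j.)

Hoare-style two-pointer partition with pivot = 5:

Initial array: [5, 37, 6, 35, 10, 36, 33, 18, 4]

Pointers start at i = 1, j = 8.
i stops at index 1 (arr[1]=37 > 5), j stops at index 8 (arr[8]=4 <= 5): swap arr[1] and arr[8], array becomes [5, 4, 6, 35, 10, 36, 33, 18, 37]
i ends at 2, j ends at 1: the pointers have crossed (j < i), so scanning stops.

Swap pivot arr[0] with arr[1] to place pivot at position 1: [4, 5, 6, 35, 10, 36, 33, 18, 37]
Pivot position: 1

After partitioning with pivot 5, the array becomes [4, 5, 6, 35, 10, 36, 33, 18, 37]. The pivot is placed at index 1. All elements to the left of the pivot are <= 5, and all elements to the right are > 5.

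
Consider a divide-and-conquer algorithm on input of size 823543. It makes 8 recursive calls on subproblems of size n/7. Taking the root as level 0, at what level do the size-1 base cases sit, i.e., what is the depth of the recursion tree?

For divide and conquer with division factor 7:

Problem sizes at each level:
Level 0: 823543
Level 1: 117649
Level 2: 16807
Level 3: 2401
Level 4: 343
Level 5: 49
Level 6: 7
Level 7: 1

The root is level 0 and the size-1 base case is level 7 (the tree spans levels 0 through 7, i.e. 8 levels counting the root), so the depth is the number of divisions: log_7(823543) = 7

The recursion tree depth is log_7(823543) = 7. At each level, the problem size is divided by 7, so it takes 7 divisions to reduce to a base case of size 1. The algorithm makes 8 recursive calls at each level.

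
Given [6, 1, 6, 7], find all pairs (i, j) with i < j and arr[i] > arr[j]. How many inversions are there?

Finding inversions in [6, 1, 6, 7]:

(0, 1): arr[0]=6 > arr[1]=1

Total inversions: 1

The array has 1 inversion(s): (0,1). Each pair (i,j) satisfies i < j and arr[i] > arr[j].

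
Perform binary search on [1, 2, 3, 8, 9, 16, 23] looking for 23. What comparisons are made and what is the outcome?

Binary search for 23 in [1, 2, 3, 8, 9, 16, 23]:

lo=0, hi=6, mid=3, arr[mid]=8 -> 8 < 23, search right half
lo=4, hi=6, mid=5, arr[mid]=16 -> 16 < 23, search right half
lo=6, hi=6, mid=6, arr[mid]=23 -> Found target at index 6!

Binary search finds 23 at index 6 after 3 comparisons. The search repeatedly halves the search space by comparing with the middle element.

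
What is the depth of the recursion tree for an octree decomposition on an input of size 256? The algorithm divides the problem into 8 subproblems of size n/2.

For divide and conquer with division factor 2:

Problem sizes at each level:
Level 0: 256
Level 1: 128
Level 2: 64
Level 3: 32
Level 4: 16
Level 5: 8
Level 6: 4
Level 7: 2
Level 8: 1

The root is level 0 and the size-1 base case is level 8 (the tree spans levels 0 through 8, i.e. 9 levels counting the root), so the depth is the number of divisions: log_2(256) = 8

The recursion tree depth is log_2(256) = 8. At each level, the problem size is divided by 2, so it takes 8 divisions to reduce to a base case of size 1. The algorithm makes 8 recursive calls at each level.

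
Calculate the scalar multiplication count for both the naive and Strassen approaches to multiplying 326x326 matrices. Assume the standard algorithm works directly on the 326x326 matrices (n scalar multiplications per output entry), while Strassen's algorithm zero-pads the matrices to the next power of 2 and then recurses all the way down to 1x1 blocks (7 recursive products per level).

Matrix multiplication for 326x326 matrices:

Strassen's algorithm requires power-of-2 dimensions. Pad 326x326 to 512x512 (next power of 2).

Standard algorithm: 326^3 = 34645976 multiplications
Strassen's algorithm: 7^(log2(512)) = 7^9 = 40353607 multiplications
Difference: 34645976 - 40353607 = -5707631 (Strassen uses MORE here due to padding overhead — for small or just-over-power-of-2 n, padding can outweigh the per-level savings)

Standard: 34645976 multiplications (326^3). Strassen: 40353607 multiplications (7^9, after padding to 512x512). Strassen reduces 8 recursive multiplications to 7 at each level.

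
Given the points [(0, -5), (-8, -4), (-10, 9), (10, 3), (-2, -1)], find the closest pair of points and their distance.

Computing all pairwise distances among 5 points:

d((0, -5), (-8, -4)) = 8.0623
d((0, -5), (-10, 9)) = 17.2047
d((0, -5), (10, 3)) = 12.8062
d((0, -5), (-2, -1)) = 4.4721 <-- minimum
d((-8, -4), (-10, 9)) = 13.1529
d((-8, -4), (10, 3)) = 19.3132
d((-8, -4), (-2, -1)) = 6.7082
d((-10, 9), (10, 3)) = 20.8806
d((-10, 9), (-2, -1)) = 12.8062
d((10, 3), (-2, -1)) = 12.6491

Closest pair: (0, -5) and (-2, -1) with distance 4.4721

The closest pair is (0, -5) and (-2, -1) with Euclidean distance 4.4721. For 5 points, brute-force pairwise comparison is shown above. For large n, the divide-and-conquer algorithm (sort by x, recurse on halves, check the dividing strip) achieves O(n log n).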